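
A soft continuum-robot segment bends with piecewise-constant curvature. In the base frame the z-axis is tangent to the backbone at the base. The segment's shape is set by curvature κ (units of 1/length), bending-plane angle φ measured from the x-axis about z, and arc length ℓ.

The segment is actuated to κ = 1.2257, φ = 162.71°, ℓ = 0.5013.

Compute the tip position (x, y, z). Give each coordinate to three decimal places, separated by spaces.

-0.142 0.044 0.470

θ = κ·ℓ = 1.2257 × 0.5013 = 0.61444 rad
ρ = (1 − cos θ)/κ = (1 − 0.81709)/1.2257 = 0.14923
z = sin θ / κ = 0.57650/1.2257 = 0.47035
x = ρ cos φ = 0.14923 × cos(162.71°) = -0.14248
y = ρ sin φ = 0.14923 × sin(162.71°) = 0.04435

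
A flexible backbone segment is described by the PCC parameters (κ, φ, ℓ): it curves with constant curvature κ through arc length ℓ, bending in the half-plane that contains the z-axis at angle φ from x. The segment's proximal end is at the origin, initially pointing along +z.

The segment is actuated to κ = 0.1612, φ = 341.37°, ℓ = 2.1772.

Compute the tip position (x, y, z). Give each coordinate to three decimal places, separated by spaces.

θ = κ·ℓ = 0.1612 × 2.1772 = 0.35096 rad
ρ = (1 − cos θ)/κ = (1 − 0.93904)/0.1612 = 0.37815
z = sin θ / κ = 0.34380/0.1612 = 2.13278
x = ρ cos φ = 0.37815 × cos(341.37°) = 0.35834
y = ρ sin φ = 0.37815 × sin(341.37°) = -0.12080

0.358 -0.121 2.133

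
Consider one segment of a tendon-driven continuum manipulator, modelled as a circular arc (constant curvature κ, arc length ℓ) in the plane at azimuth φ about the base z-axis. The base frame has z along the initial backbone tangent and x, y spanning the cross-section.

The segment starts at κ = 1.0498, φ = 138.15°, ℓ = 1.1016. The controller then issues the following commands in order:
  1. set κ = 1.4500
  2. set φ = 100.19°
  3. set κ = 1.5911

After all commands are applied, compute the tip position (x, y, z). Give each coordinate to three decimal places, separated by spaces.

-0.131 0.731 0.618

initial: κ=1.0498, φ=138.15°, ℓ=1.1016
cmd 1: set κ=1.4500 → (κ,φ,ℓ)=(1.4500,138.15°,1.1016) → tip=(-0.5273,0.4723,0.6894)
cmd 2: set φ=100.19° → (κ,φ,ℓ)=(1.4500,100.19°,1.1016) → tip=(-0.1252,0.6968,0.6894)
cmd 3: set κ=1.5911 → (κ,φ,ℓ)=(1.5911,100.19°,1.1016) → tip=(-0.1313,0.7305,0.6181)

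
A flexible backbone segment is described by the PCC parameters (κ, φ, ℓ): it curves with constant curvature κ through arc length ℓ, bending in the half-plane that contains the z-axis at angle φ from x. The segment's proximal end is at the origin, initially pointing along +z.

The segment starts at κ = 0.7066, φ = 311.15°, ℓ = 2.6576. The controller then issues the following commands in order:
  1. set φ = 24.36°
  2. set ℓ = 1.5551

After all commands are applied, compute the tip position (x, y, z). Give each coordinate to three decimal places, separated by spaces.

initial: κ=0.7066, φ=311.15°, ℓ=2.6576
cmd 1: set φ=24.36° → (κ,φ,ℓ)=(0.7066,24.36°,2.6576) → tip=(1.6789,0.7602,1.3490)
cmd 2: set ℓ=1.5551 → (κ,φ,ℓ)=(0.7066,24.36°,1.5551) → tip=(0.7031,0.3183,1.2605)

0.703 0.318 1.261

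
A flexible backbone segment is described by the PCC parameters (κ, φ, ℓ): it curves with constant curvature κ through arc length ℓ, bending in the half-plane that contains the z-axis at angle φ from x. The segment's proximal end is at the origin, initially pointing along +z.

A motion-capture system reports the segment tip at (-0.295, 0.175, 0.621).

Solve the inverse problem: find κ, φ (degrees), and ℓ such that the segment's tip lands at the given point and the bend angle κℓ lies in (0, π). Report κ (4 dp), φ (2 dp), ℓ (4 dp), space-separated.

1.3630 149.32 0.7405

ρ = √(x²+y²) = √(-0.295² + 0.175²) = 0.34300
φ = atan2(y, x) mod 360° = atan2(0.175, -0.295) = 149.3227°
|p|² = ρ² + z² = 0.34300² + 0.621² = 0.50329
κ = 2ρ / |p|² = 2×0.34300 / 0.50329 = 1.36303
θ = 2·atan2(ρ, z) = 2·atan2(0.34300, 0.621) = 1.00927 rad
ℓ = θ/κ = 1.00927/1.36303 = 0.74046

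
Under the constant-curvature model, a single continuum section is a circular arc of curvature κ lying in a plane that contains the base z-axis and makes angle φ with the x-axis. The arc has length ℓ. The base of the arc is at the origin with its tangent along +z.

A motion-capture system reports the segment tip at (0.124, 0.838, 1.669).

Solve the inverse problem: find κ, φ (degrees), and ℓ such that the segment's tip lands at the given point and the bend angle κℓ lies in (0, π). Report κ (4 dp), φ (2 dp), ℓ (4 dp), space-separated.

ρ = √(x²+y²) = √(0.124² + 0.838²) = 0.84712
φ = atan2(y, x) mod 360° = atan2(0.838, 0.124) = 81.5829°
|p|² = ρ² + z² = 0.84712² + 1.669² = 3.50318
κ = 2ρ / |p|² = 2×0.84712 / 3.50318 = 0.48363
θ = 2·atan2(ρ, z) = 2·atan2(0.84712, 1.669) = 0.93936 rad
ℓ = θ/κ = 0.93936/0.48363 = 1.94231

0.4836 81.58 1.9423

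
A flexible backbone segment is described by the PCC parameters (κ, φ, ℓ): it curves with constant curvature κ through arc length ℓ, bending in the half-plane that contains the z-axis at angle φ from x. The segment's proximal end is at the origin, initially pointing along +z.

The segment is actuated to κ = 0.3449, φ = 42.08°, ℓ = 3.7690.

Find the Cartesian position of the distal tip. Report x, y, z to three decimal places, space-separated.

θ = κ·ℓ = 0.3449 × 3.7690 = 1.29993 rad
ρ = (1 − cos θ)/κ = (1 − 0.26757)/0.3449 = 2.12361
z = sin θ / κ = 0.96354/0.3449 = 2.79368
x = ρ cos φ = 2.12361 × cos(42.08°) = 1.57616
y = ρ sin φ = 2.12361 × sin(42.08°) = 1.42317

1.576 1.423 2.794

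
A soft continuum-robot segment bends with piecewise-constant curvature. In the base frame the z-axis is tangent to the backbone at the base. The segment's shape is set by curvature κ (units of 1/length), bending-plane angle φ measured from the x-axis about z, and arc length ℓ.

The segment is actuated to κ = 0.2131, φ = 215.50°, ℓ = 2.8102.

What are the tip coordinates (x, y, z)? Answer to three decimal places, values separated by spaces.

θ = κ·ℓ = 0.2131 × 2.8102 = 0.59885 rad
ρ = (1 − cos θ)/κ = (1 − 0.82598)/0.2131 = 0.81660
z = sin θ / κ = 0.56370/0.2131 = 2.64522
x = ρ cos φ = 0.81660 × cos(215.50°) = -0.66481
y = ρ sin φ = 0.81660 × sin(215.50°) = -0.47420

-0.665 -0.474 2.645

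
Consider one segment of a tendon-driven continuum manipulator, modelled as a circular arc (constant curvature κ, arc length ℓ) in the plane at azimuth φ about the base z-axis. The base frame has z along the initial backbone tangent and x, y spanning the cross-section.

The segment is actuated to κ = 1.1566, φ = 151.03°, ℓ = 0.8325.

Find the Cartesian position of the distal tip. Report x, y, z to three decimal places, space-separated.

-0.324 0.180 0.710

θ = κ·ℓ = 1.1566 × 0.8325 = 0.96287 rad
ρ = (1 − cos θ)/κ = (1 − 0.57117)/1.1566 = 0.37077
z = sin θ / κ = 0.82083/1.1566 = 0.70970
x = ρ cos φ = 0.37077 × cos(151.03°) = -0.32438
y = ρ sin φ = 0.37077 × sin(151.03°) = 0.17958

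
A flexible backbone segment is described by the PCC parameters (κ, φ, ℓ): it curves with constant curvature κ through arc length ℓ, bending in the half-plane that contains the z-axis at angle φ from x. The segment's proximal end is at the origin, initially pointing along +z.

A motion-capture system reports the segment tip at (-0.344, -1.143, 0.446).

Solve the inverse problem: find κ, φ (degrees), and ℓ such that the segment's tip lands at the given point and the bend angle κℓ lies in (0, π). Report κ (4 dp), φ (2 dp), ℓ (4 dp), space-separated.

1.4703 253.25 1.6503

ρ = √(x²+y²) = √(-0.344² + -1.143²) = 1.19364
φ = atan2(y, x) mod 360° = atan2(-1.143, -0.344) = 253.2502°
|p|² = ρ² + z² = 1.19364² + 0.446² = 1.62370
κ = 2ρ / |p|² = 2×1.19364 / 1.62370 = 1.47028
θ = 2·atan2(ρ, z) = 2·atan2(1.19364, 0.446) = 2.42643 rad
ℓ = θ/κ = 2.42643/1.47028 = 1.65032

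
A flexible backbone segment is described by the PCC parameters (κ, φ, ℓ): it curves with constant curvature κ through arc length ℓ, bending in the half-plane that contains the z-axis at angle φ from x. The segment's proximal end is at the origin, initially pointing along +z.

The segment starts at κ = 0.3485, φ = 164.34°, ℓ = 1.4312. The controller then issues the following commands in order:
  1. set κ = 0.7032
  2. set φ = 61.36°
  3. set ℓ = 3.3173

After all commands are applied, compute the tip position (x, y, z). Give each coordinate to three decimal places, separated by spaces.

initial: κ=0.3485, φ=164.34°, ℓ=1.4312
cmd 1: set κ=0.7032 → (κ,φ,ℓ)=(0.7032,164.34°,1.4312) → tip=(-0.6369,0.1785,1.2015)
cmd 2: set φ=61.36° → (κ,φ,ℓ)=(0.7032,61.36°,1.4312) → tip=(0.3170,0.5805,1.2015)
cmd 3: set ℓ=3.3173 → (κ,φ,ℓ)=(0.7032,61.36°,3.3173) → tip=(1.1521,2.1096,1.0289)

1.152 2.110 1.029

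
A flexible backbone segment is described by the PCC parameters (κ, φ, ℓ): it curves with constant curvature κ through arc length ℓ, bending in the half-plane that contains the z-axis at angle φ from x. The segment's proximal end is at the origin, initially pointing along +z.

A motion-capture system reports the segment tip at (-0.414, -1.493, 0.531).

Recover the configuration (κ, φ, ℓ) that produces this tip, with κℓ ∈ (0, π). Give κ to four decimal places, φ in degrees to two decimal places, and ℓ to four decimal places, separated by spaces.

1.1552 254.50 2.1479

ρ = √(x²+y²) = √(-0.414² + -1.493²) = 1.54934
φ = atan2(y, x) mod 360° = atan2(-1.493, -0.414) = 254.5016°
|p|² = ρ² + z² = 1.54934² + 0.531² = 2.68241
κ = 2ρ / |p|² = 2×1.54934 / 2.68241 = 1.15518
θ = 2·atan2(ρ, z) = 2·atan2(1.54934, 0.531) = 2.48123 rad
ℓ = θ/κ = 2.48123/1.15518 = 2.14791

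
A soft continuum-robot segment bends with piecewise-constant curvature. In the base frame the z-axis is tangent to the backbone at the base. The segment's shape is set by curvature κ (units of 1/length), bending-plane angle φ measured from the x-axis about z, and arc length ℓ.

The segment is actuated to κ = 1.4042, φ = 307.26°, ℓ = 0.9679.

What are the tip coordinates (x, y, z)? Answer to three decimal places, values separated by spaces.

θ = κ·ℓ = 1.4042 × 0.9679 = 1.35913 rad
ρ = (1 − cos θ)/κ = (1 − 0.21009)/1.4042 = 0.56253
z = sin θ / κ = 0.97768/1.4042 = 0.69625
x = ρ cos φ = 0.56253 × cos(307.26°) = 0.34057
y = ρ sin φ = 0.56253 × sin(307.26°) = -0.44772

0.341 -0.448 0.696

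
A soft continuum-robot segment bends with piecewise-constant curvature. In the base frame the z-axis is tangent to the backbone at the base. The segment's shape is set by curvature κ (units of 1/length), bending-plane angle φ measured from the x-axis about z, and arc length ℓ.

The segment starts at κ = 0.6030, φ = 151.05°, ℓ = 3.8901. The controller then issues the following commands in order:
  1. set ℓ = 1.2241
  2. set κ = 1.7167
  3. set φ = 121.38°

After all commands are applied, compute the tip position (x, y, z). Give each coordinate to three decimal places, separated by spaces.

initial: κ=0.6030, φ=151.05°, ℓ=3.8901
cmd 1: set ℓ=1.2241 → (κ,φ,ℓ)=(0.6030,151.05°,1.2241) → tip=(-0.3777,0.2089,1.1159)
cmd 2: set κ=1.7167 → (κ,φ,ℓ)=(1.7167,151.05°,1.2241) → tip=(-0.7677,0.4247,0.5024)
cmd 3: set φ=121.38° → (κ,φ,ℓ)=(1.7167,121.38°,1.2241) → tip=(-0.4568,0.7490,0.5024)

-0.457 0.749 0.502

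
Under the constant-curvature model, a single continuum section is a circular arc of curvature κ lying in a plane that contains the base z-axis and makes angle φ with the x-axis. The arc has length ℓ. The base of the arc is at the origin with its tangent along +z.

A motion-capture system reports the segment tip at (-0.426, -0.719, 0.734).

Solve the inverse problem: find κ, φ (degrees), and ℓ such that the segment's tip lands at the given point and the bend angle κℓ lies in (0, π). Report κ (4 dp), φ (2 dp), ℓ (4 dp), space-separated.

ρ = √(x²+y²) = √(-0.426² + -0.719²) = 0.83573
φ = atan2(y, x) mod 360° = atan2(-0.719, -0.426) = 239.3537°
|p|² = ρ² + z² = 0.83573² + 0.734² = 1.23719
κ = 2ρ / |p|² = 2×0.83573 / 1.23719 = 1.35100
θ = 2·atan2(ρ, z) = 2·atan2(0.83573, 0.734) = 1.70022 rad
ℓ = θ/κ = 1.70022/1.35100 = 1.25849

1.3510 239.35 1.2585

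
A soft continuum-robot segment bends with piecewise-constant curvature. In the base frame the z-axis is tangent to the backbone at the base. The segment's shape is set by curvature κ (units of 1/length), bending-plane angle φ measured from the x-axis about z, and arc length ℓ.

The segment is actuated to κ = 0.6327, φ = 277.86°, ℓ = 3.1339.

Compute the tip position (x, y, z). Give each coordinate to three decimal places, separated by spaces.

0.303 -2.193 1.448

θ = κ·ℓ = 0.6327 × 3.1339 = 1.98282 rad
ρ = (1 − cos θ)/κ = (1 − -0.40046)/0.6327 = 2.21347
z = sin θ / κ = 0.91631/0.6327 = 1.44826
x = ρ cos φ = 2.21347 × cos(277.86°) = 0.30270
y = ρ sin φ = 2.21347 × sin(277.86°) = -2.19268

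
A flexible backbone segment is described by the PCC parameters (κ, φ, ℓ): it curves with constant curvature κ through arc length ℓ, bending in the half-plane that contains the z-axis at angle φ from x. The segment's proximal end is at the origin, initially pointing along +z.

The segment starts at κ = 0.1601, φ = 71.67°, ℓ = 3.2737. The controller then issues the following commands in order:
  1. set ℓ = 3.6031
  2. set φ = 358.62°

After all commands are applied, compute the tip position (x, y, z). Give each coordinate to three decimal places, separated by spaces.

initial: κ=0.1601, φ=71.67°, ℓ=3.2737
cmd 1: set ℓ=3.6031 → (κ,φ,ℓ)=(0.1601,71.67°,3.6031) → tip=(0.3179,0.9595,3.4066)
cmd 2: set φ=358.62° → (κ,φ,ℓ)=(0.1601,358.62°,3.6031) → tip=(1.0104,-0.0243,3.4066)

1.010 -0.024 3.407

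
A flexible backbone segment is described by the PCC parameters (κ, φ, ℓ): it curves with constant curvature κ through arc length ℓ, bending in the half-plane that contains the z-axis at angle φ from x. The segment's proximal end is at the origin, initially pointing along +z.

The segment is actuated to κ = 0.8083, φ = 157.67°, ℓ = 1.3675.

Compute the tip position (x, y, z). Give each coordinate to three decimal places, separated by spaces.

θ = κ·ℓ = 0.8083 × 1.3675 = 1.10535 rad
ρ = (1 − cos θ)/κ = (1 − 0.44882)/0.8083 = 0.68190
z = sin θ / κ = 0.89362/0.8083 = 1.10556
x = ρ cos φ = 0.68190 × cos(157.67°) = -0.63076
y = ρ sin φ = 0.68190 × sin(157.67°) = 0.25908

-0.631 0.259 1.106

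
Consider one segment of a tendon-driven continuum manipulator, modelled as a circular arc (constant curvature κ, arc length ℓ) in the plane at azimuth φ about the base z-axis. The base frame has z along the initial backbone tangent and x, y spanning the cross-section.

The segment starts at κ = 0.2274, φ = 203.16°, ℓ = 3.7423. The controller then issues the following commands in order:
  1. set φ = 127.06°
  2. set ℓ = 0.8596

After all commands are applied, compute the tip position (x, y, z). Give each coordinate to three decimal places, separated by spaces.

-0.050 0.067 0.854

initial: κ=0.2274, φ=203.16°, ℓ=3.7423
cmd 1: set φ=127.06° → (κ,φ,ℓ)=(0.2274,127.06°,3.7423) → tip=(-0.9031,1.1958,3.3067)
cmd 2: set ℓ=0.8596 → (κ,φ,ℓ)=(0.2274,127.06°,0.8596) → tip=(-0.0505,0.0668,0.8541)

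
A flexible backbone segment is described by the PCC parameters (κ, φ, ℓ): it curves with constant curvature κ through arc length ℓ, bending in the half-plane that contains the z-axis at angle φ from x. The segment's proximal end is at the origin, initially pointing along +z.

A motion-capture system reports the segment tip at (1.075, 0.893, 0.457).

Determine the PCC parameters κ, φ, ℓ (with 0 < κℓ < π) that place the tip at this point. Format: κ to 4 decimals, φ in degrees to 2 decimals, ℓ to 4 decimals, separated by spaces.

ρ = √(x²+y²) = √(1.075² + 0.893²) = 1.39752
φ = atan2(y, x) mod 360° = atan2(0.893, 1.075) = 39.7163°
|p|² = ρ² + z² = 1.39752² + 0.457² = 2.16192
κ = 2ρ / |p|² = 2×1.39752 / 2.16192 = 1.29285
θ = 2·atan2(ρ, z) = 2·atan2(1.39752, 0.457) = 2.50950 rad
ℓ = θ/κ = 2.50950/1.29285 = 1.94106

1.2929 39.72 1.9411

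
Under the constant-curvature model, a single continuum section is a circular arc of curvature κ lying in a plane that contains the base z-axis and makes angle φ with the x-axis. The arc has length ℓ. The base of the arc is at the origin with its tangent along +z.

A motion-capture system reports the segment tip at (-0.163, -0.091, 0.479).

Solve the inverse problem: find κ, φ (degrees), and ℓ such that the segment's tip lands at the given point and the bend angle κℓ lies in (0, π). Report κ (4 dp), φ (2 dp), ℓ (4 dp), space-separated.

ρ = √(x²+y²) = √(-0.163² + -0.091²) = 0.18668
φ = atan2(y, x) mod 360° = atan2(-0.091, -0.163) = 209.1738°
|p|² = ρ² + z² = 0.18668² + 0.479² = 0.26429
κ = 2ρ / |p|² = 2×0.18668 / 0.26429 = 1.41270
θ = 2·atan2(ρ, z) = 2·atan2(0.18668, 0.479) = 0.74325 rad
ℓ = θ/κ = 0.74325/1.41270 = 0.52612

1.4127 209.17 0.5261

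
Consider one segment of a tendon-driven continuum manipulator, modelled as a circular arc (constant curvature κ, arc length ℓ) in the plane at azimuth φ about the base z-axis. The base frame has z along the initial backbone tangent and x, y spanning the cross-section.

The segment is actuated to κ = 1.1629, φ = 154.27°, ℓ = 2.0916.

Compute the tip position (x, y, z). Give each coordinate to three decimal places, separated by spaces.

-1.362 0.657 0.560

θ = κ·ℓ = 1.1629 × 2.0916 = 2.43232 rad
ρ = (1 − cos θ)/κ = (1 − -0.75884)/1.1629 = 1.51246
z = sin θ / κ = 0.65128/1.1629 = 0.56005
x = ρ cos φ = 1.51246 × cos(154.27°) = -1.36250
y = ρ sin φ = 1.51246 × sin(154.27°) = 0.65660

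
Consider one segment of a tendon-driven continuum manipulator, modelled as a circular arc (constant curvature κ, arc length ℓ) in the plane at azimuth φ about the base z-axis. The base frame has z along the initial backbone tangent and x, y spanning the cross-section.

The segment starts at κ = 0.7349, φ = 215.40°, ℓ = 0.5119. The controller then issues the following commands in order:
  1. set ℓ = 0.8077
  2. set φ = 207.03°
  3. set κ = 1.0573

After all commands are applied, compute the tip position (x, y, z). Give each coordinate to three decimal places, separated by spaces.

-0.289 -0.147 0.713

initial: κ=0.7349, φ=215.40°, ℓ=0.5119
cmd 1: set ℓ=0.8077 → (κ,φ,ℓ)=(0.7349,215.40°,0.8077) → tip=(-0.1897,-0.1348,0.7611)
cmd 2: set φ=207.03° → (κ,φ,ℓ)=(0.7349,207.03°,0.8077) → tip=(-0.2073,-0.1058,0.7611)
cmd 3: set κ=1.0573 → (κ,φ,ℓ)=(1.0573,207.03°,0.8077) → tip=(-0.2890,-0.1474,0.7130)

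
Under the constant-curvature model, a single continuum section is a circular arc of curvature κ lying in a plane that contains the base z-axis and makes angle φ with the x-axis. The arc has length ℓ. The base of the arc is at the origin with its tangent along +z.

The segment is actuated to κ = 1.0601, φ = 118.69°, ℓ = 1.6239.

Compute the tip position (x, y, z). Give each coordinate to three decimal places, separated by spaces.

-0.521 0.952 0.933

θ = κ·ℓ = 1.0601 × 1.6239 = 1.72150 rad
ρ = (1 − cos θ)/κ = (1 − -0.15013)/1.0601 = 1.08493
z = sin θ / κ = 0.98867/1.0601 = 0.93262
x = ρ cos φ = 1.08493 × cos(118.69°) = -0.52084
y = ρ sin φ = 1.08493 × sin(118.69°) = 0.95173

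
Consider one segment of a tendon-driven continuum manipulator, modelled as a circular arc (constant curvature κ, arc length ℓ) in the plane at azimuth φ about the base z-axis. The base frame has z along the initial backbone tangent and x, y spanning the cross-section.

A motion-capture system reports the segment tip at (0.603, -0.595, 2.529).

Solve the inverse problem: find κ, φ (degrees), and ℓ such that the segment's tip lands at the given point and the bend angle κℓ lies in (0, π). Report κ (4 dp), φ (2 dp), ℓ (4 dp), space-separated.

ρ = √(x²+y²) = √(0.603² + -0.595²) = 0.84713
φ = atan2(y, x) mod 360° = atan2(-0.595, 0.603) = 315.3826°
|p|² = ρ² + z² = 0.84713² + 2.529² = 7.11347
κ = 2ρ / |p|² = 2×0.84713 / 7.11347 = 0.23818
θ = 2·atan2(ρ, z) = 2·atan2(0.84713, 2.529) = 0.64644 rad
ℓ = θ/κ = 0.64644/0.23818 = 2.71412

0.2382 315.38 2.7141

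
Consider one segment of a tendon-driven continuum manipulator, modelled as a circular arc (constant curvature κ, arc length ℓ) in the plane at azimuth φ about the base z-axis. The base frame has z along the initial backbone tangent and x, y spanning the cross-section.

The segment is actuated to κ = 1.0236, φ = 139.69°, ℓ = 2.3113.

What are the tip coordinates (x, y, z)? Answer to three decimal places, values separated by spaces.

θ = κ·ℓ = 1.0236 × 2.3113 = 2.36585 rad
ρ = (1 − cos θ)/κ = (1 − -0.71390)/1.0236 = 1.67438
z = sin θ / κ = 0.70025/1.0236 = 0.68410
x = ρ cos φ = 1.67438 × cos(139.69°) = -1.27681
y = ρ sin φ = 1.67438 × sin(139.69°) = 1.08320

-1.277 1.083 0.684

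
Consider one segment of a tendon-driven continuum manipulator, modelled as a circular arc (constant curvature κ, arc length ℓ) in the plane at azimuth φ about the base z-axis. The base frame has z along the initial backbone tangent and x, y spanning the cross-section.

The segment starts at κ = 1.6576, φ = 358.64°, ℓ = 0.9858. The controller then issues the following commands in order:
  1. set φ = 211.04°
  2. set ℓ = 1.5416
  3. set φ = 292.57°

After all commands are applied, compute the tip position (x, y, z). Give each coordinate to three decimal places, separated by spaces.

initial: κ=1.6576, φ=358.64°, ℓ=0.9858
cmd 1: set φ=211.04° → (κ,φ,ℓ)=(1.6576,211.04°,0.9858) → tip=(-0.5496,-0.3307,0.6021)
cmd 2: set ℓ=1.5416 → (κ,φ,ℓ)=(1.6576,211.04°,1.5416) → tip=(-0.9475,-0.5702,0.3338)
cmd 3: set φ=292.57° → (κ,φ,ℓ)=(1.6576,292.57°,1.5416) → tip=(0.4244,-1.0211,0.3338)

0.424 -1.021 0.334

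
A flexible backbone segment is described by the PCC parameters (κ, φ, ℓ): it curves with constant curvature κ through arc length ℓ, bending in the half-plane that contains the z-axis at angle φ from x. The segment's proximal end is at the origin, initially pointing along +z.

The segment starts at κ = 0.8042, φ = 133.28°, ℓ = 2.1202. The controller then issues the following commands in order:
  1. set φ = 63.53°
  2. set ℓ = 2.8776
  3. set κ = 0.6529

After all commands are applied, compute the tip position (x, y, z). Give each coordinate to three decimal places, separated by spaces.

initial: κ=0.8042, φ=133.28°, ℓ=2.1202
cmd 1: set φ=63.53° → (κ,φ,ℓ)=(0.8042,63.53°,2.1202) → tip=(0.6284,1.2621,1.2323)
cmd 2: set ℓ=2.8776 → (κ,φ,ℓ)=(0.8042,63.53°,2.8776) → tip=(0.9294,1.8664,0.9154)
cmd 3: set κ=0.6529 → (κ,φ,ℓ)=(0.6529,63.53°,2.8776) → tip=(0.8896,1.7867,1.4596)

0.890 1.787 1.460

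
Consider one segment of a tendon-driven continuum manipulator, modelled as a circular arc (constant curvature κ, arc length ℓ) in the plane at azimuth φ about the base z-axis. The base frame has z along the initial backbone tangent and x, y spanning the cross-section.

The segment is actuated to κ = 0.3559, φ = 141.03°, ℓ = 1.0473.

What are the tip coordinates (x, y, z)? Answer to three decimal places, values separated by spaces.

θ = κ·ℓ = 0.3559 × 1.0473 = 0.37273 rad
ρ = (1 − cos θ)/κ = (1 − 0.93134)/0.3559 = 0.19293
z = sin θ / κ = 0.36416/0.3559 = 1.02322
x = ρ cos φ = 0.19293 × cos(141.03°) = -0.15000
y = ρ sin φ = 0.19293 × sin(141.03°) = 0.12134

-0.150 0.121 1.023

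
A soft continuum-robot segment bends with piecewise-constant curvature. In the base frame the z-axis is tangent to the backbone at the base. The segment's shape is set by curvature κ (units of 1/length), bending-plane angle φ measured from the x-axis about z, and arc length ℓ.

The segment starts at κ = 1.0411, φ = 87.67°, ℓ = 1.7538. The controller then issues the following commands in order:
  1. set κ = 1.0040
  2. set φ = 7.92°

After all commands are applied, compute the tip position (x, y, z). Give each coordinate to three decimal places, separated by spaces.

initial: κ=1.0411, φ=87.67°, ℓ=1.7538
cmd 1: set κ=1.0040 → (κ,φ,ℓ)=(1.0040,87.67°,1.7538) → tip=(0.0481,1.1832,0.9781)
cmd 2: set φ=7.92° → (κ,φ,ℓ)=(1.0040,7.92°,1.7538) → tip=(1.1728,0.1632,0.9781)

1.173 0.163 0.978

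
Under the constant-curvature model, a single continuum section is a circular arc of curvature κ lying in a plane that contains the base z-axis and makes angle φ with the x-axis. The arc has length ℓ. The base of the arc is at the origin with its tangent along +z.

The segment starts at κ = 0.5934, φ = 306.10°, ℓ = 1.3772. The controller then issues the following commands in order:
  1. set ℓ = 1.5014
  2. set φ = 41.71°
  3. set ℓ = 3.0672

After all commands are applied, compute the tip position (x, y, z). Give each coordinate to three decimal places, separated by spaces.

initial: κ=0.5934, φ=306.10°, ℓ=1.3772
cmd 1: set ℓ=1.5014 → (κ,φ,ℓ)=(0.5934,306.10°,1.5014) → tip=(0.3687,-0.5056,1.3105)
cmd 2: set φ=41.71° → (κ,φ,ℓ)=(0.5934,41.71°,1.5014) → tip=(0.4671,0.4163,1.3105)
cmd 3: set ℓ=3.0672 → (κ,φ,ℓ)=(0.5934,41.71°,3.0672) → tip=(1.5684,1.3979,1.6331)

1.568 1.398 1.633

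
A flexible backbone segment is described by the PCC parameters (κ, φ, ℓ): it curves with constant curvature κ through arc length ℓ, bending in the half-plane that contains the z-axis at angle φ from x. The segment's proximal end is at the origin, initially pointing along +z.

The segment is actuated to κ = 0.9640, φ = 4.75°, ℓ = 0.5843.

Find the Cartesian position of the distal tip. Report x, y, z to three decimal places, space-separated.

θ = κ·ℓ = 0.9640 × 0.5843 = 0.56327 rad
ρ = (1 − cos θ)/κ = (1 − 0.84552)/0.9640 = 0.16025
z = sin θ / κ = 0.53395/0.9640 = 0.55389
x = ρ cos φ = 0.16025 × cos(4.75°) = 0.15970
y = ρ sin φ = 0.16025 × sin(4.75°) = 0.01327

0.160 0.013 0.554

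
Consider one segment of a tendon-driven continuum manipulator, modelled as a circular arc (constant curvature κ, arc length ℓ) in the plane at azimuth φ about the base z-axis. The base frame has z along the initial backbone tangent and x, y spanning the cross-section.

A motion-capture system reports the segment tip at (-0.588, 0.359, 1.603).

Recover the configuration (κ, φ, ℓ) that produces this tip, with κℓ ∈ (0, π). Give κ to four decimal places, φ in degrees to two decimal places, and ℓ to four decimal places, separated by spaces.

ρ = √(x²+y²) = √(-0.588² + 0.359²) = 0.68893
φ = atan2(y, x) mod 360° = atan2(0.359, -0.588) = 148.5941°
|p|² = ρ² + z² = 0.68893² + 1.603² = 3.04423
κ = 2ρ / |p|² = 2×0.68893 / 3.04423 = 0.45261
θ = 2·atan2(ρ, z) = 2·atan2(0.68893, 1.603) = 0.81182 rad
ℓ = θ/κ = 0.81182/0.45261 = 1.79362

0.4526 148.59 1.7936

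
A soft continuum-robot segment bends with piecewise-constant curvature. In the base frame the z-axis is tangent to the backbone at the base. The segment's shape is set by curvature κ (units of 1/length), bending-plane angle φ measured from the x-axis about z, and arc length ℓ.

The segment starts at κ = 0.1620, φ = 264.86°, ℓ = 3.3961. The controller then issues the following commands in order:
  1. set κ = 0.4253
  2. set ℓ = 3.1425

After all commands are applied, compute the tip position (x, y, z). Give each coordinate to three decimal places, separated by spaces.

-0.162 -1.798 2.287

initial: κ=0.1620, φ=264.86°, ℓ=3.3961
cmd 1: set κ=0.4253 → (κ,φ,ℓ)=(0.4253,264.86°,3.3961) → tip=(-0.1841,-2.0465,2.3325)
cmd 2: set ℓ=3.1425 → (κ,φ,ℓ)=(0.4253,264.86°,3.1425) → tip=(-0.1617,-1.7982,2.2870)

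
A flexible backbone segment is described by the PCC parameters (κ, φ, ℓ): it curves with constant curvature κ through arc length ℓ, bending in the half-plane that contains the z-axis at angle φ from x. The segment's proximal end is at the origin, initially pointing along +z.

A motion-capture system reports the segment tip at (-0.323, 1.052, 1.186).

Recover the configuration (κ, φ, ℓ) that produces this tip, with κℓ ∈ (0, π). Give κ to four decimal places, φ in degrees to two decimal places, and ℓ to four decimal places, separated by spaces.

0.8408 107.07 1.7792

ρ = √(x²+y²) = √(-0.323² + 1.052²) = 1.10047
φ = atan2(y, x) mod 360° = atan2(1.052, -0.323) = 107.0683°
|p|² = ρ² + z² = 1.10047² + 1.186² = 2.61763
κ = 2ρ / |p|² = 2×1.10047 / 2.61763 = 0.84081
θ = 2·atan2(ρ, z) = 2·atan2(1.10047, 1.186) = 1.49602 rad
ℓ = θ/κ = 1.49602/0.84081 = 1.77925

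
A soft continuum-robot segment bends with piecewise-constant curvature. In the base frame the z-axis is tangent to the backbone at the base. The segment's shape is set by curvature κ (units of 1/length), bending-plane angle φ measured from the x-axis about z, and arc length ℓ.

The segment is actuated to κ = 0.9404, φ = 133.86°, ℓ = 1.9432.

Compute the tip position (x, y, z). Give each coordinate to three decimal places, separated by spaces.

-0.924 0.961 1.029

θ = κ·ℓ = 0.9404 × 1.9432 = 1.82739 rad
ρ = (1 − cos θ)/κ = (1 − -0.25378)/0.9404 = 1.33324
z = sin θ / κ = 0.96726/0.9404 = 1.02856
x = ρ cos φ = 1.33324 × cos(133.86°) = -0.92380
y = ρ sin φ = 1.33324 × sin(133.86°) = 0.96132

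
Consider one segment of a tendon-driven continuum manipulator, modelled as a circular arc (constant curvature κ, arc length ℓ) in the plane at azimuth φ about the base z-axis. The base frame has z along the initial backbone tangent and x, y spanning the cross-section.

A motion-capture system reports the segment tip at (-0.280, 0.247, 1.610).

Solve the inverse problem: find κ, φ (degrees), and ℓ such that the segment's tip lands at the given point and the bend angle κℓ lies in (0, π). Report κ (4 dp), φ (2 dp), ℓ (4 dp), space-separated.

ρ = √(x²+y²) = √(-0.280² + 0.247²) = 0.37338
φ = atan2(y, x) mod 360° = atan2(0.247, -0.280) = 138.5831°
|p|² = ρ² + z² = 0.37338² + 1.610² = 2.73151
κ = 2ρ / |p|² = 2×0.37338 / 2.73151 = 0.27338
θ = 2·atan2(ρ, z) = 2·atan2(0.37338, 1.610) = 0.45576 rad
ℓ = θ/κ = 0.45576/0.27338 = 1.66712

0.2734 138.58 1.6671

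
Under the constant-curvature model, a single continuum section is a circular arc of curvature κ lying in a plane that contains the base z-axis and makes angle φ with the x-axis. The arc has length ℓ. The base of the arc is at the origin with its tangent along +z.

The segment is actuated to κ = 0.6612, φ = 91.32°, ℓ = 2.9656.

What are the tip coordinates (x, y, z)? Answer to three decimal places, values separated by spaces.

-0.048 2.087 1.399

θ = κ·ℓ = 0.6612 × 2.9656 = 1.96085 rad
ρ = (1 − cos θ)/κ = (1 − -0.38024)/0.6612 = 2.08748
z = sin θ / κ = 0.92489/0.6612 = 1.39880
x = ρ cos φ = 2.08748 × cos(91.32°) = -0.04809
y = ρ sin φ = 2.08748 × sin(91.32°) = 2.08693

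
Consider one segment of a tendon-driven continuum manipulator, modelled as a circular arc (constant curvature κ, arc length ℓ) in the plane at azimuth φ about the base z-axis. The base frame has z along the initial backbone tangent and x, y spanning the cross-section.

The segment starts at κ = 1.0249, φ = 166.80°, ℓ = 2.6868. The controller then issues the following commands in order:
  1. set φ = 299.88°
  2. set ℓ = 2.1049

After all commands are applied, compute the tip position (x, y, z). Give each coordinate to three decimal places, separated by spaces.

0.755 -1.314 0.813

initial: κ=1.0249, φ=166.80°, ℓ=2.6868
cmd 1: set φ=299.88° → (κ,φ,ℓ)=(1.0249,299.88°,2.6868) → tip=(0.9361,-1.6292,0.3690)
cmd 2: set ℓ=2.1049 → (κ,φ,ℓ)=(1.0249,299.88°,2.1049) → tip=(0.7551,-1.3142,0.8126)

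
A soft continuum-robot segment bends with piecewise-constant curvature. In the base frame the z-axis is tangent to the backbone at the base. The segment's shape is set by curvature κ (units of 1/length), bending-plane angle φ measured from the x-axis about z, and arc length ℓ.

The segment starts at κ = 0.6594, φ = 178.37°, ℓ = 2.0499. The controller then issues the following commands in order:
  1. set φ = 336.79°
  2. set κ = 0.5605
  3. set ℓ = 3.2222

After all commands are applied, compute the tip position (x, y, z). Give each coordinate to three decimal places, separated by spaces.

2.022 -0.867 1.735

initial: κ=0.6594, φ=178.37°, ℓ=2.0499
cmd 1: set φ=336.79° → (κ,φ,ℓ)=(0.6594,336.79°,2.0499) → tip=(1.0909,-0.4678,1.4803)
cmd 2: set κ=0.5605 → (κ,φ,ℓ)=(0.5605,336.79°,2.0499) → tip=(0.9684,-0.4152,1.6277)
cmd 3: set ℓ=3.2222 → (κ,φ,ℓ)=(0.5605,336.79°,3.2222) → tip=(2.0219,-0.8670,1.7350)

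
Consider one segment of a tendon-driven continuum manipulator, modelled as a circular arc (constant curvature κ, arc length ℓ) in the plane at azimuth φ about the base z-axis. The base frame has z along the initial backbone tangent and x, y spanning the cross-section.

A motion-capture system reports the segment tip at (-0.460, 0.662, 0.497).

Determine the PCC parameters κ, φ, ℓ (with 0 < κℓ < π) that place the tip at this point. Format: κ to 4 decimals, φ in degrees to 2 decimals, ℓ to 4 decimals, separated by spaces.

1.7977 124.79 1.1329

ρ = √(x²+y²) = √(-0.460² + 0.662²) = 0.80613
φ = atan2(y, x) mod 360° = atan2(0.662, -0.460) = 124.7940°
|p|² = ρ² + z² = 0.80613² + 0.497² = 0.89685
κ = 2ρ / |p|² = 2×0.80613 / 0.89685 = 1.79768
θ = 2·atan2(ρ, z) = 2·atan2(0.80613, 0.497) = 2.03663 rad
ℓ = θ/κ = 2.03663/1.79768 = 1.13292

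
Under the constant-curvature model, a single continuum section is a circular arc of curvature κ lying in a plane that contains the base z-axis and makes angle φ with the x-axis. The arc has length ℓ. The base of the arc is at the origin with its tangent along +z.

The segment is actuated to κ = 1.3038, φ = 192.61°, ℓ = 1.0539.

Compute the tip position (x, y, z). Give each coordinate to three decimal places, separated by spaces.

θ = κ·ℓ = 1.3038 × 1.0539 = 1.37407 rad
ρ = (1 − cos θ)/κ = (1 − 0.19546)/1.3038 = 0.61708
z = sin θ / κ = 0.98071/1.3038 = 0.75220
x = ρ cos φ = 0.61708 × cos(192.61°) = -0.60219
y = ρ sin φ = 0.61708 × sin(192.61°) = -0.13472

-0.602 -0.135 0.752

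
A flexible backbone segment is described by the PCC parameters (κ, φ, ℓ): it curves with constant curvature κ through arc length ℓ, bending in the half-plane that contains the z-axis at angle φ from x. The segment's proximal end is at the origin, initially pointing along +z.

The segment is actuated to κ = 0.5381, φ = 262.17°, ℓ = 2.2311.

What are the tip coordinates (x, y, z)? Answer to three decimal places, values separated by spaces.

θ = κ·ℓ = 0.5381 × 2.2311 = 1.20055 rad
ρ = (1 − cos θ)/κ = (1 − 0.36184)/0.5381 = 1.18595
z = sin θ / κ = 0.93224/0.5381 = 1.73247
x = ρ cos φ = 1.18595 × cos(262.17°) = -0.16157
y = ρ sin φ = 1.18595 × sin(262.17°) = -1.17489

-0.162 -1.175 1.732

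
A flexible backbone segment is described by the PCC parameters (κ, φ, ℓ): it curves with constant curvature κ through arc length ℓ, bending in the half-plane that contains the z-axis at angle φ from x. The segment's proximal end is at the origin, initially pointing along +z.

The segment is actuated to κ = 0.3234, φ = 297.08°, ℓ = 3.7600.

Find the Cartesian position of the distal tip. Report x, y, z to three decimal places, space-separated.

0.919 -1.797 2.900

θ = κ·ℓ = 0.3234 × 3.7600 = 1.21598 rad
ρ = (1 − cos θ)/κ = (1 − 0.34741)/0.3234 = 2.01789
z = sin θ / κ = 0.93771/0.3234 = 2.89954
x = ρ cos φ = 2.01789 × cos(297.08°) = 0.91861
y = ρ sin φ = 2.01789 × sin(297.08°) = -1.79667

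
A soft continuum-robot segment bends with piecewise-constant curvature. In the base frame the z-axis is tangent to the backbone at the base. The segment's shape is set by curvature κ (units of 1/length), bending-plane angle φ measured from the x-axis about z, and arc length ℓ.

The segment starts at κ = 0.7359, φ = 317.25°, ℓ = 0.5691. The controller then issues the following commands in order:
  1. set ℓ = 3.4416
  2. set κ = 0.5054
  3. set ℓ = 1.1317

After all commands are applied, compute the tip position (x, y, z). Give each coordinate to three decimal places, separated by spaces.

initial: κ=0.7359, φ=317.25°, ℓ=0.5691
cmd 1: set ℓ=3.4416 → (κ,φ,ℓ)=(0.7359,317.25°,3.4416) → tip=(1.8164,-1.6790,0.7773)
cmd 2: set κ=0.5054 → (κ,φ,ℓ)=(0.5054,317.25°,3.4416) → tip=(1.6967,-1.5685,1.9506)
cmd 3: set ℓ=1.1317 → (κ,φ,ℓ)=(0.5054,317.25°,1.1317) → tip=(0.2313,-0.2138,1.0710)

0.231 -0.214 1.071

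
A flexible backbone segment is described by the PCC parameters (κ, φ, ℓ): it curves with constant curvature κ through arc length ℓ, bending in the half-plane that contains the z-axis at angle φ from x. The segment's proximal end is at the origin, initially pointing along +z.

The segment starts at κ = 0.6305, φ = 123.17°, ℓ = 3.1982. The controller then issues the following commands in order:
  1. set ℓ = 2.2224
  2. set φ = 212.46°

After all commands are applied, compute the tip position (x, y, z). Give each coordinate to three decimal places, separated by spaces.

initial: κ=0.6305, φ=123.17°, ℓ=3.1982
cmd 1: set ℓ=2.2224 → (κ,φ,ℓ)=(0.6305,123.17°,2.2224) → tip=(-0.7213,1.1036,1.5633)
cmd 2: set φ=212.46° → (κ,φ,ℓ)=(0.6305,212.46°,2.2224) → tip=(-1.1124,-0.7076,1.5633)

-1.112 -0.708 1.563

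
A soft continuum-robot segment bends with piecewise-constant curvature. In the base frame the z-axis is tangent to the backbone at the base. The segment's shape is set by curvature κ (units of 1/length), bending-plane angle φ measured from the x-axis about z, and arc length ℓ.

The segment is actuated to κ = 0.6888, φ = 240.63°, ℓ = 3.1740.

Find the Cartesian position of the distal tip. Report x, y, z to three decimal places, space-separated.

-1.123 -1.996 1.185

θ = κ·ℓ = 0.6888 × 3.1740 = 2.18625 rad
ρ = (1 − cos θ)/κ = (1 − -0.57733)/0.6888 = 2.28997
z = sin θ / κ = 0.81651/0.6888 = 1.18541
x = ρ cos φ = 2.28997 × cos(240.63°) = -1.12311
y = ρ sin φ = 2.28997 × sin(240.63°) = -1.99564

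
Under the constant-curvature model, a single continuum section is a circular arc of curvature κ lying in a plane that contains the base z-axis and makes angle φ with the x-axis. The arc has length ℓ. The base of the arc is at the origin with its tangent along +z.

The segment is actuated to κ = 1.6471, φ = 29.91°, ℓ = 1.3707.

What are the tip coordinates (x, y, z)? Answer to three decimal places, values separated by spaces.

θ = κ·ℓ = 1.6471 × 1.3707 = 2.25768 rad
ρ = (1 − cos θ)/κ = (1 − -0.63413)/1.6471 = 0.99213
z = sin θ / κ = 0.77323/1.6471 = 0.46945
x = ρ cos φ = 0.99213 × cos(29.91°) = 0.85998
y = ρ sin φ = 0.99213 × sin(29.91°) = 0.49471

0.860 0.495 0.469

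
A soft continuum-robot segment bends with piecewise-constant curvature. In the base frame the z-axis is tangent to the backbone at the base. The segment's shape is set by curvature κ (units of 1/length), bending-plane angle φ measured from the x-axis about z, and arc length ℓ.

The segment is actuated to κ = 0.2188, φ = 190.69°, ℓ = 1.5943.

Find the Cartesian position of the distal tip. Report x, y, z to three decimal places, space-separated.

θ = κ·ℓ = 0.2188 × 1.5943 = 0.34883 rad
ρ = (1 − cos θ)/κ = (1 − 0.93977)/0.2188 = 0.27526
z = sin θ / κ = 0.34180/0.2188 = 1.56216
x = ρ cos φ = 0.27526 × cos(190.69°) = -0.27049
y = ρ sin φ = 0.27526 × sin(190.69°) = -0.05106

-0.270 -0.051 1.562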